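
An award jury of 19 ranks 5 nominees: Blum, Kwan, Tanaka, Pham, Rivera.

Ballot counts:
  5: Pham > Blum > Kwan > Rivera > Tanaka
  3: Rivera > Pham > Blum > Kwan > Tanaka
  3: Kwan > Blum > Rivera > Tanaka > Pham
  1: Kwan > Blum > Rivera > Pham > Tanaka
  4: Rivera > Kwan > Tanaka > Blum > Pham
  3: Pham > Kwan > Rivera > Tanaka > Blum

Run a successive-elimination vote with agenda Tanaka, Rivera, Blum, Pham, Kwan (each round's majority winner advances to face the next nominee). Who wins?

Kwan

Round 1: Tanaka vs Rivera — 0–19, Rivera advances.
Round 2: Rivera vs Blum — 10–9, Rivera advances.
Round 3: Rivera vs Pham — 11–8, Rivera advances.
Round 4: Rivera vs Kwan — 7–12, Kwan advances.
The agenda winner is Kwan.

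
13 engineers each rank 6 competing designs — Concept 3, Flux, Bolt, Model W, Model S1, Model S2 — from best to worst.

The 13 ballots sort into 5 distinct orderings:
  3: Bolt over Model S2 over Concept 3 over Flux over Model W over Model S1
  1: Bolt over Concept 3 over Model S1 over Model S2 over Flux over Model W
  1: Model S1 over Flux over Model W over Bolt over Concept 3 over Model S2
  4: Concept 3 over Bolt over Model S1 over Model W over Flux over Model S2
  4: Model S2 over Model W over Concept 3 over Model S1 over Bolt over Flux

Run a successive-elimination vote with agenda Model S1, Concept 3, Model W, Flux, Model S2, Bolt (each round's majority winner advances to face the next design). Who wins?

Bolt

Round 1: Model S1 vs Concept 3 — 1–12, Concept 3 advances.
Round 2: Concept 3 vs Model W — 8–5, Concept 3 advances.
Round 3: Concept 3 vs Flux — 12–1, Concept 3 advances.
Round 4: Concept 3 vs Model S2 — 6–7, Model S2 advances.
Round 5: Model S2 vs Bolt — 4–9, Bolt advances.
The agenda winner is Bolt.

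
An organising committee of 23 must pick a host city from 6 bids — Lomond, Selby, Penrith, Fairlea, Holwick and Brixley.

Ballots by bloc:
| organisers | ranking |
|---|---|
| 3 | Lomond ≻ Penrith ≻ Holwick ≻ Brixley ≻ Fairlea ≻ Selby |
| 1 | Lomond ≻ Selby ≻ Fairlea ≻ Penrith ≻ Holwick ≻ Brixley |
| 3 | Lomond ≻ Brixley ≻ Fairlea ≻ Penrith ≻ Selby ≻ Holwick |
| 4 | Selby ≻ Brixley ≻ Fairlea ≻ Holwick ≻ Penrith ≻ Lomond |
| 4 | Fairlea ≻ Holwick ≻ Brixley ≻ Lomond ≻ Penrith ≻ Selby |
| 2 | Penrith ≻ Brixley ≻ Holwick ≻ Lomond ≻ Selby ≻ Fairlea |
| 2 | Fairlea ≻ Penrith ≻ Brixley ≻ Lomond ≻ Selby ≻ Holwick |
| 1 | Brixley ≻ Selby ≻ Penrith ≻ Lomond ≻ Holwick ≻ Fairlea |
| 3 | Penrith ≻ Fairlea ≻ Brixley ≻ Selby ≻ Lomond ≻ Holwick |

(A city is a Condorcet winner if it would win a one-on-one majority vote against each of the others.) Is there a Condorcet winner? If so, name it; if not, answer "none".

Brixley

Head-to-head results (23 organisers):
Lomond vs Selby: Lomond wins 15–8.
Lomond vs Penrith: Penrith wins 12–11.
Lomond–Fairlea: Fairlea 13–10.
Lomond vs Holwick: Lomond, 13–10.
Lomond–Brixley: Brixley 16–7.
Selby vs Penrith: Penrith wins 17–6.
Selby vs Fairlea: Fairlea wins 15–8.
Selby vs Holwick: Selby wins 14–9.
Selby vs Brixley: Brixley wins 18–5.
Penrith vs Fairlea: Fairlea, 14–9.
Penrith–Holwick: Penrith 15–8.
Penrith–Brixley: Brixley 12–11.
Fairlea vs Holwick: Fairlea wins 17–6.
Fairlea vs Brixley: Brixley, 13–10.
Holwick vs Brixley: Brixley, 15–8.
Only Brixley has no losses; Brixley is the Condorcet winner.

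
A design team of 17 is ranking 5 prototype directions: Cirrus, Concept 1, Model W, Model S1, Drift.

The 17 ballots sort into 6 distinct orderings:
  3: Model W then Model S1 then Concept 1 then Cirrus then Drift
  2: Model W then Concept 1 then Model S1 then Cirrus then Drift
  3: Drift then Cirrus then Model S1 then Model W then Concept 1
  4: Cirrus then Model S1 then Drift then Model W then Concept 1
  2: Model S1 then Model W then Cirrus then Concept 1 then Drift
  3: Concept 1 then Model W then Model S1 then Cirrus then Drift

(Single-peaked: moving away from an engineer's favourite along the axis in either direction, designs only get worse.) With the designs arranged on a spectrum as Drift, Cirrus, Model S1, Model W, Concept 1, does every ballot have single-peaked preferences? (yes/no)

Axis positions: Drift=1, Cirrus=2, Model S1=3, Model W=4, Concept 1=5.
Ballot type 1 (peak Model W at position 4): ranking walks positions 4-3-5-2-1, expanding outward from the peak — single-peaked.
Ballot type 2 (peak Model W at position 4): ranking walks positions 4-5-3-2-1, expanding outward from the peak — single-peaked.
Ballot type 3 (peak Drift at position 1): ranking walks positions 1-2-3-4-5, expanding outward from the peak — single-peaked.
Ballot type 4 (peak Cirrus at position 2): ranking walks positions 2-3-1-4-5, expanding outward from the peak — single-peaked.
Ballot type 5 (peak Model S1 at position 3): ranking walks positions 3-4-2-5-1, expanding outward from the peak — single-peaked.
Ballot type 6 (peak Concept 1 at position 5): ranking walks positions 5-4-3-2-1, expanding outward from the peak — single-peaked.
Every ranking is single-peaked on this axis.

yes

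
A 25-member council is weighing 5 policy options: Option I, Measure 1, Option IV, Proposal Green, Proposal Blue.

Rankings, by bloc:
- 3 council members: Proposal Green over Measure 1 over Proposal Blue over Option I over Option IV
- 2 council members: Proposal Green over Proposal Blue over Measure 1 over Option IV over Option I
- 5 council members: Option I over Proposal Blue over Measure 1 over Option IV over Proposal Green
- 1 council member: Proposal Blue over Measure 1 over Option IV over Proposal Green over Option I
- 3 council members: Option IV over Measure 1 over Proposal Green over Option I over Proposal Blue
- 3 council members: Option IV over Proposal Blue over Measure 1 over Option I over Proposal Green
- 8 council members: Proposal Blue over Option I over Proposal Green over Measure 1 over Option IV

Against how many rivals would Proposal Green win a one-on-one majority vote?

Proposal Green against each rival (25 council members):
Proposal Green vs Option I: 3+2+1+3 = 9 for Proposal Green, 16 for Option I — Option I by 16–9.
Proposal Green vs Measure 1: 3+2+8 = 13 for Proposal Green, 12 for Measure 1 — Proposal Green by 13–12.
Proposal Green vs Option IV: Proposal Green is ranked higher on 3+2+8 = 13 ballots, Option IV on 12. Proposal Green wins 13–12.
Proposal Green vs Proposal Blue: Proposal Blue, 17–8.
Proposal Green beats Measure 1, Option IV; loses to Option I, Proposal Blue — 2 pairwise wins.

2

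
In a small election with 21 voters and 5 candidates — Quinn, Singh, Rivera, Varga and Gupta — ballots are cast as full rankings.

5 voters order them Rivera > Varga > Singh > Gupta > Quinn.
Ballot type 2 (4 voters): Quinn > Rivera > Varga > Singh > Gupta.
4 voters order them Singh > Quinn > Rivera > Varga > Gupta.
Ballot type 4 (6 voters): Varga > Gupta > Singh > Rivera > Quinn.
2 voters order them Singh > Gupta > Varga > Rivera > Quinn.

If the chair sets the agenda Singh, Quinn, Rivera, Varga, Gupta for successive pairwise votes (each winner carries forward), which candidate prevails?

Round 1: Singh vs Quinn — 17–4, Singh advances.
Round 2: Singh vs Rivera — 12–9, Singh advances.
Round 3: Singh vs Varga — 6–15, Varga advances.
Round 4: Varga vs Gupta — 19–2, Varga advances.
Varga survives the agenda.

Varga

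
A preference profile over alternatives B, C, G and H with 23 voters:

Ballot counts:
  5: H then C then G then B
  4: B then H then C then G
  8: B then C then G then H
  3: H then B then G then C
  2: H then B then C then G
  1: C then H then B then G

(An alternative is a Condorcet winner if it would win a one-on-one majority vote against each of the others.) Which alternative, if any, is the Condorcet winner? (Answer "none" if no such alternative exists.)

B

Pairwise majorities:
B vs C: 4+8+3+2 = 17 for B, 6 for C — B by 17–6.
B vs G: 18 to 5, B.
B vs H: B preferred on 4+8 = 12 ballots; B wins 12–11.
C vs G: C preferred on 5+4+8+2+1 = 20 ballots; C wins 20–3.
C vs H: 9 to 14, H.
G vs H: G is ranked higher on 8 ballots, H on 15. H wins 15–8.
B defeats every rival head-to-head and is the Condorcet winner.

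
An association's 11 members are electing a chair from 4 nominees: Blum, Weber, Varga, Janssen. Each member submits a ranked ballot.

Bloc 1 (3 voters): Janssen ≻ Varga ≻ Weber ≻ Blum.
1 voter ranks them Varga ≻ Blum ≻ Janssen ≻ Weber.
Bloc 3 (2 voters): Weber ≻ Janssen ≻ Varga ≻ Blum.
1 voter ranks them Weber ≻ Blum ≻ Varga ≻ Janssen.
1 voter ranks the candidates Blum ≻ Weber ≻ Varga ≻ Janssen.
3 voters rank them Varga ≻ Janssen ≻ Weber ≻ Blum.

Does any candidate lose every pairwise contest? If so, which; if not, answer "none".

Pairwise majorities:
Blum vs Weber: Weber, 9–2.
Blum vs Varga: 1+1 = 2 for Blum, 9 for Varga — Varga by 9–2.
Blum vs Janssen: 3 to 8, Janssen.
Weber–Varga: Varga 7–4.
Weber–Janssen: Janssen 7–4.
Varga–Janssen: Varga 6–5.
Blum loses to every other candidate — it is the Condorcet loser.

Blum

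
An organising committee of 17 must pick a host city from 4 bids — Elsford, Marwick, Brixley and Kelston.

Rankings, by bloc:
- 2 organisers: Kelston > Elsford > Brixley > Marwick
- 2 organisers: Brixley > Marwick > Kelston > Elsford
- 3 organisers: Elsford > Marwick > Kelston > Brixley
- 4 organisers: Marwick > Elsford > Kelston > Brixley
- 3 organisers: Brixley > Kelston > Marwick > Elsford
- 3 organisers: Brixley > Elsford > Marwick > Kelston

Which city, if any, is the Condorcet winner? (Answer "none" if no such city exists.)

none

Head-to-head results (17 organisers):
Elsford vs Marwick: Elsford is ranked higher on 2+3+3 = 8 ballots, Marwick on 9. Marwick wins 9–8.
Elsford vs Brixley: 9 to 8, Elsford.
Elsford vs Kelston: Elsford preferred on 3+4+3 = 10 ballots; Elsford wins 10–7.
Marwick vs Brixley: 3+4 = 7 for Marwick, 10 for Brixley — Brixley by 10–7.
Marwick vs Kelston: Marwick is ranked higher on 2+3+4+3 = 12 ballots, Kelston on 5. Marwick wins 12–5.
Brixley vs Kelston: 2+3+3 = 8 for Brixley, 9 for Kelston — Kelston by 9–8.
Every city loses at least once (Elsford loses to Marwick; Marwick loses to Brixley; Brixley loses to Elsford; Kelston loses to Elsford). The majority relation contains the cycle Elsford → Brixley → Marwick → Elsford, so there is no Condorcet winner.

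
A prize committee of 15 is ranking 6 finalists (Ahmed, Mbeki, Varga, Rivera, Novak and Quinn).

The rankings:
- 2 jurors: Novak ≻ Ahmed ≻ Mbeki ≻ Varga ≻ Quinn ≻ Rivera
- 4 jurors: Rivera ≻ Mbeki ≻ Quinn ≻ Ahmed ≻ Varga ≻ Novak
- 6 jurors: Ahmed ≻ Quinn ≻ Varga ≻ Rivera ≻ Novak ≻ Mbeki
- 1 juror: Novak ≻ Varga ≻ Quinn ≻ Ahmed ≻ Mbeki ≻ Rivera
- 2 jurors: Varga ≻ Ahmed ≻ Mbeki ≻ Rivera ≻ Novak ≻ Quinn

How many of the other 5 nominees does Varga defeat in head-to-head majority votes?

3

Varga against each rival (15 jurors):
Varga vs Ahmed: Ahmed wins 12–3.
Varga vs Mbeki: 6+1+2 = 9 for Varga, 6 for Mbeki — Varga by 9–6.
Varga vs Rivera: Varga wins 11–4.
Varga vs Novak: Varga, 12–3.
Varga vs Quinn: Varga is ranked higher on 2+1+2 = 5 ballots, Quinn on 10. Quinn wins 10–5.
Varga beats Mbeki, Rivera, Novak; loses to Ahmed, Quinn — 3 pairwise wins.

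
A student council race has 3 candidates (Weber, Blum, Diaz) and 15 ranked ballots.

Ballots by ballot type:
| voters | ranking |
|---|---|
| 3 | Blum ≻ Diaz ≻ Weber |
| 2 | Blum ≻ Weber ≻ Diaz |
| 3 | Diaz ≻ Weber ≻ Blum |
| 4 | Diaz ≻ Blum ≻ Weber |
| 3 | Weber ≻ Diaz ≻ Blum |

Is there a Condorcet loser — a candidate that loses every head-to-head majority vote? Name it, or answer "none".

Weber

Head-to-head results (15 voters):
Weber–Blum: Blum 9–6.
Weber vs Diaz: 2+3 = 5 for Weber, 10 for Diaz — Diaz by 10–5.
Blum vs Diaz: Blum is ranked higher on 3+2 = 5 ballots, Diaz on 10. Diaz wins 10–5.
Weber loses to every other candidate — it is the Condorcet loser.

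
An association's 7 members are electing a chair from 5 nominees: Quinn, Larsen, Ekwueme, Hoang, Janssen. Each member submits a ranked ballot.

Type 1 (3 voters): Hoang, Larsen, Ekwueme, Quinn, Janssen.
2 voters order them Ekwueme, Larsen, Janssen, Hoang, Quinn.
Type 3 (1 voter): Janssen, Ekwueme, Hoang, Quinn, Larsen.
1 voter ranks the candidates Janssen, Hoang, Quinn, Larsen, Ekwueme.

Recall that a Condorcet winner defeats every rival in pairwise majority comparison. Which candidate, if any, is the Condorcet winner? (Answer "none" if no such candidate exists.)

Head-to-head results (7 voters):
Quinn vs Larsen: 1+1 = 2 for Quinn, 5 for Larsen — Larsen by 5–2.
Quinn vs Ekwueme: Quinn preferred on 1 ballot; Ekwueme wins 6–1.
Quinn vs Hoang: 0 to 7, Hoang.
Quinn–Janssen: Janssen 4–3.
Larsen–Ekwueme: Larsen 4–3.
Larsen–Hoang: Hoang 5–2.
Larsen vs Janssen: 3+2 = 5 for Larsen, 2 for Janssen — Larsen by 5–2.
Ekwueme–Hoang: Hoang 4–3.
Ekwueme vs Janssen: Ekwueme is ranked higher on 3+2 = 5 ballots, Janssen on 2. Ekwueme wins 5–2.
Hoang vs Janssen: 3 for Hoang, 4 for Janssen — Janssen by 4–3.
No candidate is unbeaten: Quinn loses to Larsen; Larsen loses to Hoang; Ekwueme loses to Larsen; Hoang loses to Janssen; Janssen loses to Larsen. In particular Larsen > Janssen > Hoang > Larsen is a majority cycle — no Condorcet winner exists.

none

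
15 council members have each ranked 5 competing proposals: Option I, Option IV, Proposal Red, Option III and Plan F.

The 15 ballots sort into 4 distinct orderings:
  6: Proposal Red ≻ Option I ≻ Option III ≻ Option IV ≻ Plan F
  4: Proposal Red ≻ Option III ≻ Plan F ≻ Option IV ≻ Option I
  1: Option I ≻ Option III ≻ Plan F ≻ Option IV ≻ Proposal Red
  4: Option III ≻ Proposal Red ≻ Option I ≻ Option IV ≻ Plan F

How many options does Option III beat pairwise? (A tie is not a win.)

3

Option III against each rival (15 council members):
Option III vs Option I: Option III, 8–7.
Option III vs Option IV: 6+4+1+4 = 15 for Option III, 0 for Option IV — Option III by 15–0.
Option III vs Proposal Red: Option III preferred on 1+4 = 5 ballots; Proposal Red wins 10–5.
Option III vs Plan F: 6+4+1+4 = 15 for Option III, 0 for Plan F — Option III by 15–0.
Option III beats Option I, Option IV, Plan F; loses to Proposal Red — 3 pairwise wins.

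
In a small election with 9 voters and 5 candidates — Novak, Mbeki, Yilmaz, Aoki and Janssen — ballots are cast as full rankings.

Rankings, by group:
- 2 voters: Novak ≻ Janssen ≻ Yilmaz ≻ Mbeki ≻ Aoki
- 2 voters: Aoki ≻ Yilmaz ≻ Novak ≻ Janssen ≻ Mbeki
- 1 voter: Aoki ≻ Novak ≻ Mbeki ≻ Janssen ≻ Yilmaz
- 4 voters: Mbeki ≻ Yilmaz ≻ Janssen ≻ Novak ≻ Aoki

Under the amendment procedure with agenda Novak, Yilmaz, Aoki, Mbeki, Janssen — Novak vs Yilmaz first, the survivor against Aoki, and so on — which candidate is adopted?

Round 1: Novak vs Yilmaz — 3–6, Yilmaz advances.
Round 2: Yilmaz vs Aoki — 6–3, Yilmaz advances.
Round 3: Yilmaz vs Mbeki — 4–5, Mbeki advances.
Round 4: Mbeki vs Janssen — 5–4, Mbeki advances.
Mbeki survives the agenda.

Mbeki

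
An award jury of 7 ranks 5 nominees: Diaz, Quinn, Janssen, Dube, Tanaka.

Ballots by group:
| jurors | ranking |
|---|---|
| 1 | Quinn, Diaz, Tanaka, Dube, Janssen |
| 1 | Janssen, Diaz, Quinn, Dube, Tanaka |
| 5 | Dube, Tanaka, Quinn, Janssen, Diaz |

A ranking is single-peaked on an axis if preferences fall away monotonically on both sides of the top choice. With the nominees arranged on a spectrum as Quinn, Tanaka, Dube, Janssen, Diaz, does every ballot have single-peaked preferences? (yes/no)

no

Axis positions: Quinn=1, Tanaka=2, Dube=3, Janssen=4, Diaz=5.
Group 1: ranking walks positions 1-5-2-3-4; Diaz is ranked above Tanaka even though Tanaka lies between Diaz and the peak Quinn on the axis — preferences dip and rise again. Not single-peaked.
Group 2: ranking walks positions 4-5-1-3-2; Quinn is ranked above Dube even though Dube lies between Quinn and the peak Janssen on the axis — preferences dip and rise again. Not single-peaked.
Group 3 (peak Dube at position 3): ranking walks positions 3-2-1-4-5, expanding outward from the peak — single-peaked.
Group 1 violates single-peakedness, so the profile is not single-peaked on this axis.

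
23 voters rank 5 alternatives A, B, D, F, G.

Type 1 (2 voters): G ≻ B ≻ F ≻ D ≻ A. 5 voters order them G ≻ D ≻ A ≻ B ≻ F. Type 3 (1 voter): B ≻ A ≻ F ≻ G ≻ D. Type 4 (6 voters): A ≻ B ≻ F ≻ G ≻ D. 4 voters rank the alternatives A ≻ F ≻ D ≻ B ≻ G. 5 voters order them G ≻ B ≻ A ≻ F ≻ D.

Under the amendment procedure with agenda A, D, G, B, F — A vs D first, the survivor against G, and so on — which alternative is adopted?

G

Round 1: A vs D — 16–7, A advances.
Round 2: A vs G — 11–12, G advances.
Round 3: G vs B — 12–11, G advances.
Round 4: G vs F — 12–11, G advances.
G survives the agenda.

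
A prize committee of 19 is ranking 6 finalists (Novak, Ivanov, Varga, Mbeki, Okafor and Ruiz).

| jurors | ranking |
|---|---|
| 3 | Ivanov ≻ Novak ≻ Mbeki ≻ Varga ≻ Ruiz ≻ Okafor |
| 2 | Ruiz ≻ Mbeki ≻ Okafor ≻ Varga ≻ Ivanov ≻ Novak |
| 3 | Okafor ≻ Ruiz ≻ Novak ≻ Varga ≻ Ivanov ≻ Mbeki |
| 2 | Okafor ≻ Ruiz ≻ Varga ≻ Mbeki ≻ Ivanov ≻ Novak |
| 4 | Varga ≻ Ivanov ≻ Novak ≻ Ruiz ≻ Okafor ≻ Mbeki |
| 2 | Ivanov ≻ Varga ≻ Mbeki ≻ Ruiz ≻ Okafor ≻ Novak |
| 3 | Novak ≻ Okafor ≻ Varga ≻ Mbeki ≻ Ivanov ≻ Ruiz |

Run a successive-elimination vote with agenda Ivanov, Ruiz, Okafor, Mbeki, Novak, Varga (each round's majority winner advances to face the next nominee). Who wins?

Round 1: Ivanov vs Ruiz — 12–7, Ivanov advances.
Round 2: Ivanov vs Okafor — 9–10, Okafor advances.
Round 3: Okafor vs Mbeki — 12–7, Okafor advances.
Round 4: Okafor vs Novak — 9–10, Novak advances.
Round 5: Novak vs Varga — 9–10, Varga advances.
Varga survives the agenda.

Varga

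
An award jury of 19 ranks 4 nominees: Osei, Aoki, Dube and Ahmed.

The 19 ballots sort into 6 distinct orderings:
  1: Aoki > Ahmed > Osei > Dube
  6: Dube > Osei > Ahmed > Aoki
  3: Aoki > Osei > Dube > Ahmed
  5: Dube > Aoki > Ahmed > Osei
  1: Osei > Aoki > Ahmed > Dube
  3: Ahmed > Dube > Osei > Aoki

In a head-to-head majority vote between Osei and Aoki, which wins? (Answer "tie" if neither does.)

Ballots ranking Osei above Aoki: 6 + 1 + 3 = 10.
Ballots ranking Aoki above Osei: 19 − 10 = 9.
Osei wins the head-to-head 10–9.

Osei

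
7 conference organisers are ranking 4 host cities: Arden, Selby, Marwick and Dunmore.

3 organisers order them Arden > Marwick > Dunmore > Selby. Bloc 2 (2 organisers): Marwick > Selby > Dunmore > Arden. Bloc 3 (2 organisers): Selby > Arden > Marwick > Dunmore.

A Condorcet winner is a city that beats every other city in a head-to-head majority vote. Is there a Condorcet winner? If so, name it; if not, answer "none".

Pairwise majorities:
Arden–Selby: Selby 4–3.
Arden–Marwick: Arden 5–2.
Arden vs Dunmore: Arden wins 5–2.
Selby vs Marwick: Marwick wins 5–2.
Selby vs Dunmore: Selby, 4–3.
Marwick vs Dunmore: Marwick, 7–0.
No city is unbeaten: Arden loses to Selby; Selby loses to Marwick; Marwick loses to Arden; Dunmore loses to Arden. In particular Arden beats Marwick beats Selby beats Arden is a majority cycle — no Condorcet winner exists.

none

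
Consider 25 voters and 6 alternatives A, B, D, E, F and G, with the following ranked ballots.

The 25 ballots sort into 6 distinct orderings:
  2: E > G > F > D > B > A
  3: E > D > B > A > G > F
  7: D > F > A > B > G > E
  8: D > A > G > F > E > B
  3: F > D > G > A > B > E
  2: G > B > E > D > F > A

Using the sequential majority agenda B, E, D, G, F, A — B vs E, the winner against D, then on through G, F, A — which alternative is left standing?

D

Round 1: B vs E — 12–13, E advances.
Round 2: E vs D — 7–18, D advances.
Round 3: D vs G — 21–4, D advances.
Round 4: D vs F — 20–5, D advances.
Round 5: D vs A — 25–0, D advances.
D survives the agenda.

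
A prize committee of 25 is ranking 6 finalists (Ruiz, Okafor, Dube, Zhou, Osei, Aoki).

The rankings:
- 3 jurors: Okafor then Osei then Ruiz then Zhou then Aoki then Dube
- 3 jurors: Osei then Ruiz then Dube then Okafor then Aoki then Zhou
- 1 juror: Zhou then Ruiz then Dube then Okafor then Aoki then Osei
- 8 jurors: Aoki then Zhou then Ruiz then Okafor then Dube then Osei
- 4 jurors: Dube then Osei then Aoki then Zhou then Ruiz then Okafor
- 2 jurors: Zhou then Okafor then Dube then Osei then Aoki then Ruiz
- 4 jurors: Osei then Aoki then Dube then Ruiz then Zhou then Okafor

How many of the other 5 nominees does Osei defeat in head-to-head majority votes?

3

Osei against each rival (25 jurors):
Osei–Ruiz: Osei 16–9.
Osei–Okafor: Okafor 14–11.
Osei vs Dube: Dube wins 15–10.
Osei vs Zhou: Osei is ranked higher on 3+3+4+4 = 14 ballots, Zhou on 11. Osei wins 14–11.
Osei vs Aoki: Osei wins 16–9.
Osei beats Ruiz, Zhou, Aoki; loses to Okafor, Dube — 3 pairwise wins.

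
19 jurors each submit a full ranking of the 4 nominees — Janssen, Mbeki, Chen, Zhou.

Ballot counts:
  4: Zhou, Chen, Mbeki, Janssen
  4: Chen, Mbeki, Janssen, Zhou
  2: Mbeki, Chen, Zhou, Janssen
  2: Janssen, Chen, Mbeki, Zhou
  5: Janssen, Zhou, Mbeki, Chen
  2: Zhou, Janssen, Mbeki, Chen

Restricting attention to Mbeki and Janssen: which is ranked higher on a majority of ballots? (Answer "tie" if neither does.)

Mbeki

Ballots ranking Mbeki above Janssen: 4 + 4 + 2 = 10.
Ballots ranking Janssen above Mbeki: 19 − 10 = 9.
Mbeki wins the head-to-head 10–9.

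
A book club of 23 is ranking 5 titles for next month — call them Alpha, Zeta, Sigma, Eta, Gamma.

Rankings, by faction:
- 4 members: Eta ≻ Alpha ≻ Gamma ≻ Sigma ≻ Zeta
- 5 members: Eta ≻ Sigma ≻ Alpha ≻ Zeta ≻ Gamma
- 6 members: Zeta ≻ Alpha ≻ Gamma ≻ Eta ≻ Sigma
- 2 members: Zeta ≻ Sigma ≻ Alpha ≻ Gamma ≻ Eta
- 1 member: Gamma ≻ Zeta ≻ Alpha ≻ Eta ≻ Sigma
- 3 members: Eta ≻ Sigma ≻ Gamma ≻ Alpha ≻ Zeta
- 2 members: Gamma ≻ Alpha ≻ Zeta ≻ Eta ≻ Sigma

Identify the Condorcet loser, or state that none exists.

none

Pairwise majorities:
Alpha–Zeta: Alpha 14–9.
Alpha–Sigma: Alpha 13–10.
Alpha vs Eta: Eta wins 12–11.
Alpha vs Gamma: 17 to 6, Alpha.
Zeta–Sigma: Sigma 12–11.
Zeta vs Eta: Zeta is ranked higher on 6+2+1+2 = 11 ballots, Eta on 12. Eta wins 12–11.
Zeta vs Gamma: Zeta is ranked higher on 5+6+2 = 13 ballots, Gamma on 10. Zeta wins 13–10.
Sigma vs Eta: 2 for Sigma, 21 for Eta — Eta by 21–2.
Sigma vs Gamma: Gamma wins 13–10.
Eta vs Gamma: Eta wins 12–11.
Each book has at least one pairwise win (Alpha beats Zeta; Zeta beats Gamma; Sigma beats Zeta; Eta beats Alpha; Gamma beats Sigma) — no Condorcet loser.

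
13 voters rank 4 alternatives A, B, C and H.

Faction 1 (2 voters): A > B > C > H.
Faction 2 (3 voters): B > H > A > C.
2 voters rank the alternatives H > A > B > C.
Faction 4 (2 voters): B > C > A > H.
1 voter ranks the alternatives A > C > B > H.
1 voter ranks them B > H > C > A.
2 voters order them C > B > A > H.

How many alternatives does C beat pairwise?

1

C against each rival (13 voters):
C–A: A 8–5.
C vs B: B wins 10–3.
C–H: C 7–6.
C beats H; loses to A, B — 1 pairwise win.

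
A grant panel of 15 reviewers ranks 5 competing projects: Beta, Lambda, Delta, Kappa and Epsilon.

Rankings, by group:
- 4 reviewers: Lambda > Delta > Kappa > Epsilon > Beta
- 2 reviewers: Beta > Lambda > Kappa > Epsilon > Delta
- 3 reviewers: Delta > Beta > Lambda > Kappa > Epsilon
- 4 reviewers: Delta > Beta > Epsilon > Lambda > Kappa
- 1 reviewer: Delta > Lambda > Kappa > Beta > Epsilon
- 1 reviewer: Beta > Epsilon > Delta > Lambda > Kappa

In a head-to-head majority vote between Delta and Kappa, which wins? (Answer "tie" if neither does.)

Ballots ranking Delta above Kappa: 4 + 3 + 4 + 1 + 1 = 13.
Ballots ranking Kappa above Delta: 15 − 13 = 2.
Delta wins the head-to-head 13–2.

Delta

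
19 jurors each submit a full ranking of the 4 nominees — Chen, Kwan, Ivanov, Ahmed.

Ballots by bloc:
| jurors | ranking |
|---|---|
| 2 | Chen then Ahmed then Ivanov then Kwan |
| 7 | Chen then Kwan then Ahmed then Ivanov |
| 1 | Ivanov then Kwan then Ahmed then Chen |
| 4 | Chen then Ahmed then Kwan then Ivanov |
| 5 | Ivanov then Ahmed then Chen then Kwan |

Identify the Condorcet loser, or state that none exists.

Pairwise majorities:
Chen vs Kwan: Chen wins 18–1.
Chen vs Ivanov: Chen wins 13–6.
Chen vs Ahmed: Chen preferred on 2+7+4 = 13 ballots; Chen wins 13–6.
Kwan vs Ivanov: Kwan, 11–8.
Kwan vs Ahmed: Kwan preferred on 7+1 = 8 ballots; Ahmed wins 11–8.
Ivanov vs Ahmed: 1+5 = 6 for Ivanov, 13 for Ahmed — Ahmed by 13–6.
Ivanov is beaten in every head-to-head and is the Condorcet loser.

Ivanov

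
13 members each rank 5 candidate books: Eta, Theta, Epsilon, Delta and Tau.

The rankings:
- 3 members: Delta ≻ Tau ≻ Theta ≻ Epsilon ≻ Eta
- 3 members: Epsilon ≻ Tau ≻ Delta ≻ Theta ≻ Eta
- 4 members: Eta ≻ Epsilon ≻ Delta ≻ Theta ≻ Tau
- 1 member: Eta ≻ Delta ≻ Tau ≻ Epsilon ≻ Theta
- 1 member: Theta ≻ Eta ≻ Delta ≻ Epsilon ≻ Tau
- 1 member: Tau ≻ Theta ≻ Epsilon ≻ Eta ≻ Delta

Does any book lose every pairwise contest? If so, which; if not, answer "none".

Pairwise majorities:
Eta–Theta: Theta 8–5.
Eta vs Epsilon: Epsilon wins 7–6.
Eta vs Delta: Eta preferred on 4+1+1+1 = 7 ballots; Eta wins 7–6.
Eta vs Tau: Eta preferred on 4+1+1 = 6 ballots; Tau wins 7–6.
Theta vs Epsilon: Epsilon, 8–5.
Theta vs Delta: Theta is ranked higher on 1+1 = 2 ballots, Delta on 11. Delta wins 11–2.
Theta–Tau: Tau 8–5.
Epsilon vs Delta: 8 to 5, Epsilon.
Epsilon vs Tau: 8 to 5, Epsilon.
Delta–Tau: Delta 9–4.
Every book wins at least one matchup (Eta beats Delta; Theta beats Eta; Epsilon beats Eta; Delta beats Theta; Tau beats Eta), so there is no Condorcet loser.

none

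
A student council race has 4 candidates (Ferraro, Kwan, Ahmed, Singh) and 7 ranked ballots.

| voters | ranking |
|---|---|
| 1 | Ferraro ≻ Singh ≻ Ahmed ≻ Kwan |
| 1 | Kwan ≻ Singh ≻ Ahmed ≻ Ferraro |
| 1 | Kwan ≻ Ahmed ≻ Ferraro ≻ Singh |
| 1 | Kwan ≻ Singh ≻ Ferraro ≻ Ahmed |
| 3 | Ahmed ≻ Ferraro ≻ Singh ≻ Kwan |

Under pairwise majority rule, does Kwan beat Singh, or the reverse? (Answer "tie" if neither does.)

Singh

Ballots ranking Kwan above Singh: 1 + 1 + 1 = 3.
Ballots ranking Singh above Kwan: 7 − 3 = 4.
Singh wins the head-to-head 4–3.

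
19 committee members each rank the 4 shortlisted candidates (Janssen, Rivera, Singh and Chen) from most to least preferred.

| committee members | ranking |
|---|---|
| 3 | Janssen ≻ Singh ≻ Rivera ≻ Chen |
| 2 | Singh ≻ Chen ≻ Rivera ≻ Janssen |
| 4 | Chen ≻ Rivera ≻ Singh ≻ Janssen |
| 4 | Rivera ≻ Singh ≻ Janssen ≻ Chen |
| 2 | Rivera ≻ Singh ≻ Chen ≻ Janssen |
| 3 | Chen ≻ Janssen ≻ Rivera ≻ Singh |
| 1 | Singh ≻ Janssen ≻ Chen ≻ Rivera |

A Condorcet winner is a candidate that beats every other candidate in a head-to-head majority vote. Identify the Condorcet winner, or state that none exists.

Head-to-head results (19 committee members):
Janssen vs Rivera: 3+3+1 = 7 for Janssen, 12 for Rivera — Rivera by 12–7.
Janssen vs Singh: 3+3 = 6 for Janssen, 13 for Singh — Singh by 13–6.
Janssen vs Chen: 8 to 11, Chen.
Rivera vs Singh: Rivera is ranked higher on 4+4+2+3 = 13 ballots, Singh on 6. Rivera wins 13–6.
Rivera vs Chen: Rivera is ranked higher on 3+4+2 = 9 ballots, Chen on 10. Chen wins 10–9.
Singh vs Chen: Singh is ranked higher on 3+2+4+2+1 = 12 ballots, Chen on 7. Singh wins 12–7.
Every candidate loses at least once (Janssen loses to Rivera; Rivera loses to Chen; Singh loses to Rivera; Chen loses to Singh). The majority relation contains the cycle Rivera beats Singh beats Chen beats Rivera, so there is no Condorcet winner.

none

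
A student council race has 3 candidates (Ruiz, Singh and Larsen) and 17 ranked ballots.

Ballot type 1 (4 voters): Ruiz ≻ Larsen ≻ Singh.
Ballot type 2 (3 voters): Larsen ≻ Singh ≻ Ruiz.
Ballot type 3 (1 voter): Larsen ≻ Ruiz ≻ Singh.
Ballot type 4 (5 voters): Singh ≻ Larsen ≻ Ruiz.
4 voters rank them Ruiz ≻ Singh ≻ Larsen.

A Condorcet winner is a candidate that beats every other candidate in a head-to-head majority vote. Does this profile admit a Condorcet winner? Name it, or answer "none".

none

Pairwise majorities:
Ruiz vs Singh: Ruiz, 9–8.
Ruiz vs Larsen: Larsen, 9–8.
Singh–Larsen: Singh 9–8.
No candidate is unbeaten: Ruiz loses to Larsen; Singh loses to Ruiz; Larsen loses to Singh. In particular Ruiz > Singh > Larsen > Ruiz is a majority cycle — no Condorcet winner exists.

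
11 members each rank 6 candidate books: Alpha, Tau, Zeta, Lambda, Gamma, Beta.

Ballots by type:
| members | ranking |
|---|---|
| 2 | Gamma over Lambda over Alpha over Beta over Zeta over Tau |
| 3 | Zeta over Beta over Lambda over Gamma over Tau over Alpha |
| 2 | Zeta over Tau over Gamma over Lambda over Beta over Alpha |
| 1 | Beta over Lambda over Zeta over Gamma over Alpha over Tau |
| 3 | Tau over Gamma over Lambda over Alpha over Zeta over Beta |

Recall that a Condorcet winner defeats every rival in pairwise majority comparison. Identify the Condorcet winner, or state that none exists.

none

Head-to-head results (11 members):
Alpha vs Tau: 2+1 = 3 for Alpha, 8 for Tau — Tau by 8–3.
Alpha vs Zeta: Alpha is ranked higher on 2+3 = 5 ballots, Zeta on 6. Zeta wins 6–5.
Alpha vs Lambda: 0 to 11, Lambda.
Alpha vs Gamma: 0 for Alpha, 11 for Gamma — Gamma by 11–0.
Alpha vs Beta: Alpha preferred on 2+3 = 5 ballots; Beta wins 6–5.
Tau vs Zeta: 3 for Tau, 8 for Zeta — Zeta by 8–3.
Tau vs Lambda: 2+3 = 5 for Tau, 6 for Lambda — Lambda by 6–5.
Tau vs Gamma: 2+3 = 5 for Tau, 6 for Gamma — Gamma by 6–5.
Tau vs Beta: 5 to 6, Beta.
Zeta vs Lambda: 5 to 6, Lambda.
Zeta vs Gamma: Zeta preferred on 3+2+1 = 6 ballots; Zeta wins 6–5.
Zeta vs Beta: Zeta is ranked higher on 3+2+3 = 8 ballots, Beta on 3. Zeta wins 8–3.
Lambda vs Gamma: 3+1 = 4 for Lambda, 7 for Gamma — Gamma by 7–4.
Lambda vs Beta: 2+2+3 = 7 for Lambda, 4 for Beta — Lambda by 7–4.
Gamma vs Beta: Gamma preferred on 2+2+3 = 7 ballots; Gamma wins 7–4.
Every book loses at least once (Alpha loses to Tau; Tau loses to Zeta; Zeta loses to Lambda; Lambda loses to Gamma; Gamma loses to Zeta; Beta loses to Zeta). The majority relation contains the cycle Zeta beats Gamma beats Lambda beats Zeta, so there is no Condorcet winner.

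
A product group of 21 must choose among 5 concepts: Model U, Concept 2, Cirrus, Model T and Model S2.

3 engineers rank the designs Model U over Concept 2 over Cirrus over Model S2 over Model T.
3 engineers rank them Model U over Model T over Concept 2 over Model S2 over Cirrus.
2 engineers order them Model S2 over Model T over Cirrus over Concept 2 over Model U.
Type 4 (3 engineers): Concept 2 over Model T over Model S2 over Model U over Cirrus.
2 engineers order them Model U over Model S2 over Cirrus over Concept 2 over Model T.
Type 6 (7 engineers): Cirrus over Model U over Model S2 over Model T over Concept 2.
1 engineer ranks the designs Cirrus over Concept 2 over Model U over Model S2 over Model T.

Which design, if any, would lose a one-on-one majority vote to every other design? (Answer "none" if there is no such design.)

Concept 2

Pairwise majorities:
Model U vs Concept 2: Model U wins 15–6.
Model U vs Cirrus: 11 to 10, Model U.
Model U vs Model T: Model U is ranked higher on 3+3+2+7+1 = 16 ballots, Model T on 5. Model U wins 16–5.
Model U vs Model S2: 3+3+2+7+1 = 16 for Model U, 5 for Model S2 — Model U by 16–5.
Concept 2 vs Cirrus: Concept 2 preferred on 3+3+3 = 9 ballots; Cirrus wins 12–9.
Concept 2 vs Model T: Concept 2 preferred on 3+3+2+1 = 9 ballots; Model T wins 12–9.
Concept 2 vs Model S2: Concept 2 preferred on 3+3+3+1 = 10 ballots; Model S2 wins 11–10.
Cirrus vs Model T: Cirrus is ranked higher on 3+2+7+1 = 13 ballots, Model T on 8. Cirrus wins 13–8.
Cirrus vs Model S2: Cirrus is ranked higher on 3+7+1 = 11 ballots, Model S2 on 10. Cirrus wins 11–10.
Model T–Model S2: Model S2 15–6.
Concept 2 loses to every other design — it is the Condorcet loser.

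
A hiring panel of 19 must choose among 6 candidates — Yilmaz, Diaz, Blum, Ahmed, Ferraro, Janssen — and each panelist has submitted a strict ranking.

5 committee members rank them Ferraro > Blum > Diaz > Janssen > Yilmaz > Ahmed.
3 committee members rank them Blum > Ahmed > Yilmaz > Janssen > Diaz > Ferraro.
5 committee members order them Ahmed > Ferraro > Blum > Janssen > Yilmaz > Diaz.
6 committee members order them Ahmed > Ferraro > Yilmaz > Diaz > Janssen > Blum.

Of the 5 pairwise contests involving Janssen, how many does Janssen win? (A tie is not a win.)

Janssen against each rival (19 committee members):
Janssen vs Yilmaz: Janssen is ranked higher on 5+5 = 10 ballots, Yilmaz on 9. Janssen wins 10–9.
Janssen vs Diaz: Janssen is ranked higher on 3+5 = 8 ballots, Diaz on 11. Diaz wins 11–8.
Janssen vs Blum: Blum, 13–6.
Janssen vs Ahmed: 5 to 14, Ahmed.
Janssen–Ferraro: Ferraro 16–3.
Janssen beats Yilmaz; loses to Diaz, Blum, Ahmed, Ferraro — 1 pairwise win.

1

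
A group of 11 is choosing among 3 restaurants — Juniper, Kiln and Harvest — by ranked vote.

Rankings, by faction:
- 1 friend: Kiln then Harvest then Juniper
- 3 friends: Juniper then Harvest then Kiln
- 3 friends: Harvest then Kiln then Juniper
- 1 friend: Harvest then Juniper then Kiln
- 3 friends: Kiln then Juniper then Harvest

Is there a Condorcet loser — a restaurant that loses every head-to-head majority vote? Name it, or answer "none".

none

Head-to-head results (11 friends):
Juniper vs Kiln: Kiln wins 7–4.
Juniper vs Harvest: Juniper wins 6–5.
Kiln vs Harvest: Kiln is ranked higher on 1+3 = 4 ballots, Harvest on 7. Harvest wins 7–4.
No restaurant is winless: Juniper beats Harvest; Kiln beats Juniper; Harvest beats Kiln. There is no Condorcet loser.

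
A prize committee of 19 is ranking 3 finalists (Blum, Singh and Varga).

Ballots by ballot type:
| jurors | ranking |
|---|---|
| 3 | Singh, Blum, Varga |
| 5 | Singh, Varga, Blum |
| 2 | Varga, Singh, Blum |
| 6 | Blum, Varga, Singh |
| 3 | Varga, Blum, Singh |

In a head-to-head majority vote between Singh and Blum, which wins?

Singh

Ballots ranking Singh above Blum: 3 + 5 + 2 = 10.
Ballots ranking Blum above Singh: 19 − 10 = 9.
Singh wins the head-to-head 10–9.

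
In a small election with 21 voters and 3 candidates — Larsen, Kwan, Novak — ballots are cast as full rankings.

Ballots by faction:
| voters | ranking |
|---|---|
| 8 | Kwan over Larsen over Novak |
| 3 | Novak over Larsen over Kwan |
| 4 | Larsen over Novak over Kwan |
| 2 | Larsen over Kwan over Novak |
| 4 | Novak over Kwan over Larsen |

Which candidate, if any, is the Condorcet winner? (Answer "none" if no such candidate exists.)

Head-to-head results (21 voters):
Larsen vs Kwan: Larsen is ranked higher on 3+4+2 = 9 ballots, Kwan on 12. Kwan wins 12–9.
Larsen vs Novak: 14 to 7, Larsen.
Kwan vs Novak: 10 to 11, Novak.
Each candidate drops at least one matchup (Larsen loses to Kwan; Kwan loses to Novak; Novak loses to Larsen); the cycle Larsen → Novak → Kwan → Larsen rules out a Condorcet winner.

none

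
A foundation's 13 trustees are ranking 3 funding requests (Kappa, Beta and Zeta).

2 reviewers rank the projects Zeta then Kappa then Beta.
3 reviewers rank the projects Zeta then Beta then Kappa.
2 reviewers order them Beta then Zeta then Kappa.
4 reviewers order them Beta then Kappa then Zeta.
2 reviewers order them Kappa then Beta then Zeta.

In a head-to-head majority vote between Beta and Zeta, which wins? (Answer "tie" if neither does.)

Beta

Ballots ranking Beta above Zeta: 2 + 4 + 2 = 8.
Ballots ranking Zeta above Beta: 13 − 8 = 5.
Beta wins the head-to-head 8–5.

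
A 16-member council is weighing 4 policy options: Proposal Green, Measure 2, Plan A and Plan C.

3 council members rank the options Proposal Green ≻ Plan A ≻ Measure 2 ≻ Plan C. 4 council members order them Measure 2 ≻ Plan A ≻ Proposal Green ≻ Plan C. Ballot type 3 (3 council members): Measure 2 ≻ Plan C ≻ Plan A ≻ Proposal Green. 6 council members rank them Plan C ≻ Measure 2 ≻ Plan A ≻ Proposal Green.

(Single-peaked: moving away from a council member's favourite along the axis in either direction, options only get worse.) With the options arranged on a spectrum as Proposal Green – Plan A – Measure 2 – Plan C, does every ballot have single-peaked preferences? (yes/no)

Axis positions: Proposal Green=1, Plan A=2, Measure 2=3, Plan C=4.
Ballot type 1 (peak Proposal Green at position 1): ranking walks positions 1-2-3-4, expanding outward from the peak — single-peaked.
Ballot type 2 (peak Measure 2 at position 3): ranking walks positions 3-2-1-4, expanding outward from the peak — single-peaked.
Ballot type 3 (peak Measure 2 at position 3): ranking walks positions 3-4-2-1, expanding outward from the peak — single-peaked.
Ballot type 4 (peak Plan C at position 4): ranking walks positions 4-3-2-1, expanding outward from the peak — single-peaked.
Every ranking is single-peaked on this axis.

yes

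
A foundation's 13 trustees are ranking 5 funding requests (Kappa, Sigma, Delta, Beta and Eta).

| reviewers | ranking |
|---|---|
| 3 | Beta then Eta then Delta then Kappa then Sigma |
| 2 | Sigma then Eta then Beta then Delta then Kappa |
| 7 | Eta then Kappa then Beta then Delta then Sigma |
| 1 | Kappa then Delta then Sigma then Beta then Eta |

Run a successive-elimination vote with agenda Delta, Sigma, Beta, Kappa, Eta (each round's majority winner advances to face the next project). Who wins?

Round 1: Delta vs Sigma — 11–2, Delta advances.
Round 2: Delta vs Beta — 1–12, Beta advances.
Round 3: Beta vs Kappa — 5–8, Kappa advances.
Round 4: Kappa vs Eta — 1–12, Eta advances.
Eta survives the agenda.

Eta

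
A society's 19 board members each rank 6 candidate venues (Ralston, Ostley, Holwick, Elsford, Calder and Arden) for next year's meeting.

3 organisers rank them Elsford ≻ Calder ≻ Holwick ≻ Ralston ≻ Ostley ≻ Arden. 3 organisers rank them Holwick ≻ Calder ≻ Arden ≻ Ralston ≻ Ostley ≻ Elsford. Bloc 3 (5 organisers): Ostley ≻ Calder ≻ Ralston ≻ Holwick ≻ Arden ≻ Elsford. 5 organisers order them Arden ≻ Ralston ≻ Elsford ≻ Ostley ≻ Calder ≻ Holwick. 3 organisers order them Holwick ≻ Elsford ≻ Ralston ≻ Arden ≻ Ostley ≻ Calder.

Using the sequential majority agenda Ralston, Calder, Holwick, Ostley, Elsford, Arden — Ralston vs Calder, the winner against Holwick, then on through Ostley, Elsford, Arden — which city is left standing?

Round 1: Ralston vs Calder — 8–11, Calder advances.
Round 2: Calder vs Holwick — 13–6, Calder advances.
Round 3: Calder vs Ostley — 6–13, Ostley advances.
Round 4: Ostley vs Elsford — 8–11, Elsford advances.
Round 5: Elsford vs Arden — 6–13, Arden advances.
The agenda winner is Arden.

Arden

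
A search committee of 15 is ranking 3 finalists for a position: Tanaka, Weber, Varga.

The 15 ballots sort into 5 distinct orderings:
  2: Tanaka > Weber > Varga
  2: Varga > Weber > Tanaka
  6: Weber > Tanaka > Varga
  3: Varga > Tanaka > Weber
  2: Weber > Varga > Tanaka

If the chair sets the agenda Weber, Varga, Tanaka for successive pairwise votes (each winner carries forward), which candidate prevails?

Weber

Round 1: Weber vs Varga — 10–5, Weber advances.
Round 2: Weber vs Tanaka — 10–5, Weber advances.
The agenda winner is Weber.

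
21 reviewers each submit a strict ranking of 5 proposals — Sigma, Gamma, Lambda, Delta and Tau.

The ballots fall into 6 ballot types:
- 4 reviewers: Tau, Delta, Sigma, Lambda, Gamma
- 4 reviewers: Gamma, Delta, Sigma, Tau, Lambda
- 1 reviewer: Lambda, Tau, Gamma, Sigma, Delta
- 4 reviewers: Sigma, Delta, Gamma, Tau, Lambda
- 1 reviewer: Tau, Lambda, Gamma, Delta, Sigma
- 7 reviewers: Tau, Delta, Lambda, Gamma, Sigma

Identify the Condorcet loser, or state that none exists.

Head-to-head results (21 reviewers):
Sigma vs Gamma: 8 to 13, Gamma.
Sigma vs Lambda: Sigma is ranked higher on 4+4+4 = 12 ballots, Lambda on 9. Sigma wins 12–9.
Sigma vs Delta: Delta, 16–5.
Sigma vs Tau: 8 to 13, Tau.
Gamma vs Lambda: Lambda, 13–8.
Gamma vs Delta: Gamma preferred on 4+1+1 = 6 ballots; Delta wins 15–6.
Gamma vs Tau: Tau wins 13–8.
Lambda vs Delta: Lambda is ranked higher on 1+1 = 2 ballots, Delta on 19. Delta wins 19–2.
Lambda vs Tau: Lambda preferred on 1 ballot; Tau wins 20–1.
Delta vs Tau: Tau, 13–8.
Each project has at least one pairwise win (Sigma beats Lambda; Gamma beats Sigma; Lambda beats Gamma; Delta beats Sigma; Tau beats Sigma) — no Condorcet loser.

none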